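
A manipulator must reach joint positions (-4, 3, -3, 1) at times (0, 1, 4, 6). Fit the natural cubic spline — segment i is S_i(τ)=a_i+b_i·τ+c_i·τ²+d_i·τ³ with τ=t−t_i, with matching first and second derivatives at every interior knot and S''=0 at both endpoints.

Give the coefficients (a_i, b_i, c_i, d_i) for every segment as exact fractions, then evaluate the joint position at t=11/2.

Δ: Δ0=7, Δ1=-2, Δ2=2
row 1: diag=8, rhs=-54; c'=3/8, d'=-27/4
row 2: denom=10−3·3/8=71/8; d'=(24−3·-27/4)/(71/8)=354/71
back: M2=354/71
back: M1=-27/4−3/8·354/71=-612/71
M: M0=0, M1=-612/71, M2=354/71, M3=0
seg 0: a=-4, c=M0/2=0, d=(M1−M0)/(6·1)=-102/71, b=Δ0−h0·(2M0+M1)/6=599/71
seg 1: a=3, c=M1/2=-306/71, d=(M2−M1)/(6·3)=161/213, b=Δ1−h1·(2M1+M2)/6=293/71
seg 2: a=-3, c=M2/2=177/71, d=(M3−M2)/(6·2)=-59/142, b=Δ2−h2·(2M2+M3)/6=-94/71
t_q=11/2 → seg 2, τ=3/2; S=-3+-94/71·τ+177/71·τ²+-59/142·τ³=-885/1136

  seg 0: a=-4 b=599/71 c=0 d=-102/71
  seg 1: a=3 b=293/71 c=-306/71 d=161/213
  seg 2: a=-3 b=-94/71 c=177/71 d=-59/142
S(11/2) = -885/1136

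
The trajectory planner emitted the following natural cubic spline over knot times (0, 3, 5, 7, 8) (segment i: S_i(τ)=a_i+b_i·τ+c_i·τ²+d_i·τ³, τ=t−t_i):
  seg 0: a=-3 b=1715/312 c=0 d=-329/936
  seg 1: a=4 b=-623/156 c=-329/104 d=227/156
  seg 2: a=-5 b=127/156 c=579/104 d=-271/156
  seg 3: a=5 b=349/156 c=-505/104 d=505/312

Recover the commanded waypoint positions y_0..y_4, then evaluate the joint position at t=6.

y_0 = S_0(0) = a_0 = -3
y_1 = S_1(0) = a_1 = 4
y_2 = S_2(0) = a_2 = -5
y_3 = S_3(0) = a_3 = 5
y_4 = S_3(1) = 4
t_q=6 is in segment 2 (τ=1); S_2(τ)=-37/104

y_0=-3 y_1=4 y_2=-5 y_3=5 y_4=4
S(6) = -37/104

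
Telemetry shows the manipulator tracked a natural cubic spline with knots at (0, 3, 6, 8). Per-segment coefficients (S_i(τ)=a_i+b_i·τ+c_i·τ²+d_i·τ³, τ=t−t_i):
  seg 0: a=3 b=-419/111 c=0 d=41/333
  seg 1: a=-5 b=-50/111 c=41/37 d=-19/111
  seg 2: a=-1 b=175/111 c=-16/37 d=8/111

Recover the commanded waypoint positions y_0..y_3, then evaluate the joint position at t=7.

y_0=3 y_1=-5 y_2=-1 y_3=1
S(7) = 8/37

y_0 = S_0(0) = a_0 = 3
y_1 = S_1(0) = a_1 = -5
y_2 = S_2(0) = a_2 = -1
y_3 = S_2(2) = 1
t_q=7 is in segment 2 (τ=1); S_2(τ)=8/37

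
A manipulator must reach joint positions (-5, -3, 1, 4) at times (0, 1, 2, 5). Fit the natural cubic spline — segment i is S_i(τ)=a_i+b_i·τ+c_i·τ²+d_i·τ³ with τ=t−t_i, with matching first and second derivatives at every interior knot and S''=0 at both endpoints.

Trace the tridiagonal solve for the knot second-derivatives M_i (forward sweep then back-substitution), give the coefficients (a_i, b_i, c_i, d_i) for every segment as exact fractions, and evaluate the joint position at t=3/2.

Δ: Δ0=2, Δ1=4, Δ2=1
row 1: diag=4, rhs=12; c'=1/4, d'=3
row 2: denom=8−1·1/4=31/4; d'=(-18−1·3)/(31/4)=-84/31
back: M2=-84/31
back: M1=3−1/4·-84/31=114/31
M: M0=0, M1=114/31, M2=-84/31, M3=0
seg 0: a=-5, c=M0/2=0, d=(M1−M0)/(6·1)=19/31, b=Δ0−h0·(2M0+M1)/6=43/31
seg 1: a=-3, c=M1/2=57/31, d=(M2−M1)/(6·1)=-33/31, b=Δ1−h1·(2M1+M2)/6=100/31
seg 2: a=1, c=M2/2=-42/31, d=(M3−M2)/(6·3)=14/93, b=Δ2−h2·(2M2+M3)/6=115/31
t_q=3/2 → seg 1, τ=1/2; S=-3+100/31·τ+57/31·τ²+-33/31·τ³=-263/248

  seg 0: a=-5 b=43/31 c=0 d=19/31
  seg 1: a=-3 b=100/31 c=57/31 d=-33/31
  seg 2: a=1 b=115/31 c=-42/31 d=14/93
S(3/2) = -263/248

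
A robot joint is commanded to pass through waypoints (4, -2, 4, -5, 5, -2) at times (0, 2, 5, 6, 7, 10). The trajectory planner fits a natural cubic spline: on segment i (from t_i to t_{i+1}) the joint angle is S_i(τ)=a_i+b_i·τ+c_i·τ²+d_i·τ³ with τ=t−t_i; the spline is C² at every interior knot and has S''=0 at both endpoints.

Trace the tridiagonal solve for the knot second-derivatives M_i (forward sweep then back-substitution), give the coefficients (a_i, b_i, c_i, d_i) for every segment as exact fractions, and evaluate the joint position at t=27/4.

Δ: Δ0=-3, Δ1=2, Δ2=-9, Δ3=10, Δ4=-7/3
row 1: diag=10, rhs=30; c'=3/10, d'=3
row 2: denom=8−3·3/10=71/10; d'=(-66−3·3)/(71/10)=-750/71
row 3: denom=4−1·10/71=274/71; d'=(114−1·-750/71)/(274/71)=4422/137
row 4: denom=8−1·71/274=2121/274; d'=(-74−1·4422/137)/(2121/274)=-4160/303
back: M4=-4160/303
back: M3=4422/137−71/274·-4160/303=10858/303
back: M2=-750/71−10/71·10858/303=-4730/303
back: M1=3−3/10·-4730/303=776/101
M: M0=0, M1=776/101, M2=-4730/303, M3=10858/303, M4=-4160/303, M5=0
seg 0: a=4, c=M0/2=0, d=(M1−M0)/(6·2)=194/303, b=Δ0−h0·(2M0+M1)/6=-1685/303
seg 1: a=-2, c=M1/2=388/101, d=(M2−M1)/(6·3)=-3529/2727, b=Δ1−h1·(2M1+M2)/6=643/303
seg 2: a=4, c=M2/2=-2365/303, d=(M3−M2)/(6·1)=866/101, b=Δ2−h2·(2M2+M3)/6=-2960/303
seg 3: a=-5, c=M3/2=5429/303, d=(M4−M3)/(6·1)=-2503/303, b=Δ3−h3·(2M3+M4)/6=104/303
seg 4: a=5, c=M4/2=-2080/303, d=(M5−M4)/(6·3)=2080/2727, b=Δ4−h4·(2M4+M5)/6=1151/101
t_q=27/4 → seg 3, τ=3/4; S=-5+104/303·τ+5429/303·τ²+-2503/303·τ³=11965/6464

  seg 0: a=4 b=-1685/303 c=0 d=194/303
  seg 1: a=-2 b=643/303 c=388/101 d=-3529/2727
  seg 2: a=4 b=-2960/303 c=-2365/303 d=866/101
  seg 3: a=-5 b=104/303 c=5429/303 d=-2503/303
  seg 4: a=5 b=1151/101 c=-2080/303 d=2080/2727
S(27/4) = 11965/6464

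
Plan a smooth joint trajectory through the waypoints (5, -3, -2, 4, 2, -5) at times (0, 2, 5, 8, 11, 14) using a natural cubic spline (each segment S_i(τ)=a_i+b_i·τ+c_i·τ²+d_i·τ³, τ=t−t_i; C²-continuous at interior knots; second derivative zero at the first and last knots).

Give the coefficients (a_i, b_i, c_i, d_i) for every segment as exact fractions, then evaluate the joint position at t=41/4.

  seg 0: a=5 b=-7432/1545 c=0 d=313/1545
  seg 1: a=-3 b=-3676/1545 c=626/515 d=-481/4635
  seg 2: a=-2 b=3263/1545 c=29/103 d=-1478/13905
  seg 3: a=4 b=1439/1545 c=-1043/1545 d=44/927
  seg 4: a=2 b=-2839/1545 c=-383/1545 d=383/13905
S(41/4) = 13261/4120

Δ: Δ0=-4, Δ1=1/3, Δ2=2, Δ3=-2/3, Δ4=-7/3
row 1: diag=10, rhs=26; c'=3/10, d'=13/5
row 2: denom=12−3·3/10=111/10; d'=(10−3·13/5)/(111/10)=22/111
row 3: denom=12−3·10/37=414/37; d'=(-16−3·22/111)/(414/37)=-307/207
row 4: denom=12−3·37/138=515/46; d'=(-10−3·-307/207)/(515/46)=-766/1545
back: M4=-766/1545
back: M3=-307/207−37/138·-766/1545=-2086/1545
back: M2=22/111−10/37·-2086/1545=58/103
back: M1=13/5−3/10·58/103=1252/515
M: M0=0, M1=1252/515, M2=58/103, M3=-2086/1545, M4=-766/1545, M5=0
seg 0: a=5, c=M0/2=0, d=(M1−M0)/(6·2)=313/1545, b=Δ0−h0·(2M0+M1)/6=-7432/1545
seg 1: a=-3, c=M1/2=626/515, d=(M2−M1)/(6·3)=-481/4635, b=Δ1−h1·(2M1+M2)/6=-3676/1545
seg 2: a=-2, c=M2/2=29/103, d=(M3−M2)/(6·3)=-1478/13905, b=Δ2−h2·(2M2+M3)/6=3263/1545
seg 3: a=4, c=M3/2=-1043/1545, d=(M4−M3)/(6·3)=44/927, b=Δ3−h3·(2M3+M4)/6=1439/1545
seg 4: a=2, c=M4/2=-383/1545, d=(M5−M4)/(6·3)=383/13905, b=Δ4−h4·(2M4+M5)/6=-2839/1545
t_q=41/4 → seg 3, τ=9/4; S=4+1439/1545·τ+-1043/1545·τ²+44/927·τ³=13261/4120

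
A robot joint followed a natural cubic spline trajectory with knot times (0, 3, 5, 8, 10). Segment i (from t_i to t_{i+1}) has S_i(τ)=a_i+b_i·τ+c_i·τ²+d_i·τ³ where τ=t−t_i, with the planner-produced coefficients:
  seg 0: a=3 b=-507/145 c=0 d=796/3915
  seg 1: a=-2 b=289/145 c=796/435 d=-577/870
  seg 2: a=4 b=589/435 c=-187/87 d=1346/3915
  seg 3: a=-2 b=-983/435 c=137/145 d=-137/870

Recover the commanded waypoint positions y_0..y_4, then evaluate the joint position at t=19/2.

y_0 = S_0(0) = a_0 = 3
y_1 = S_1(0) = a_1 = -2
y_2 = S_2(0) = a_2 = 4
y_3 = S_3(0) = a_3 = -2
y_4 = S_3(2) = -4
t_q=19/2 is in segment 3 (τ=3/2); S_3(τ)=-1761/464

y_0=3 y_1=-2 y_2=4 y_3=-2 y_4=-4
S(19/2) = -1761/464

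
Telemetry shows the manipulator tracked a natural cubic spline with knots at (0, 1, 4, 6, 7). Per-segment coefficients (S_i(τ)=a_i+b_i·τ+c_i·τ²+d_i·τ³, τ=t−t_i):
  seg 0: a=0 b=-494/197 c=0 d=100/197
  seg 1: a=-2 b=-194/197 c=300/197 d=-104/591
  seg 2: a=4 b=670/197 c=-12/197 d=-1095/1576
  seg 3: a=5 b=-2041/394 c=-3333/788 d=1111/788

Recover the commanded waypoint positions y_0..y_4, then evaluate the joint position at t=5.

y_0 = S_0(0) = a_0 = 0
y_1 = S_1(0) = a_1 = -2
y_2 = S_2(0) = a_2 = 4
y_3 = S_3(0) = a_3 = 5
y_4 = S_3(1) = -3
t_q=5 is in segment 2 (τ=1); S_2(τ)=10473/1576

y_0=0 y_1=-2 y_2=4 y_3=5 y_4=-3
S(5) = 10473/1576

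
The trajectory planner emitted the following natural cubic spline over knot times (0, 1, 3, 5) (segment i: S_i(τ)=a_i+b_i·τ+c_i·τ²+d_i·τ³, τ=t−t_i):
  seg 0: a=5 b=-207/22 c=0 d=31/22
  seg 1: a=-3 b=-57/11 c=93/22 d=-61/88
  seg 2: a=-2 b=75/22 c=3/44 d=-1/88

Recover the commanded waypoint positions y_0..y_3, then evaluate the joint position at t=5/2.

y_0 = S_0(0) = a_0 = 5
y_1 = S_1(0) = a_1 = -3
y_2 = S_2(0) = a_2 = -2
y_3 = S_2(2) = 5
t_q=5/2 is in segment 1 (τ=3/2); S_1(τ)=-2535/704

y_0=5 y_1=-3 y_2=-2 y_3=5
S(5/2) = -2535/704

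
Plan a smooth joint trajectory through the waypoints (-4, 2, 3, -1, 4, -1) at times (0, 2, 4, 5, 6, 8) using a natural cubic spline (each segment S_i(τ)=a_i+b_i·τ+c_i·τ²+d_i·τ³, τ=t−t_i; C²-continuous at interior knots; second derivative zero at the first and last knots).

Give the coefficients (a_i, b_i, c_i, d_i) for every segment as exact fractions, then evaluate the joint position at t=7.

  seg 0: a=-4 b=3 c=0 d=0
  seg 1: a=2 b=3 c=0 d=-5/8
  seg 2: a=3 b=-9/2 c=-15/4 d=17/4
  seg 3: a=-1 b=3/4 c=9 d=-19/4
  seg 4: a=4 b=9/2 c=-21/4 d=7/8
S(7) = 33/8

Δ: Δ0=3, Δ1=1/2, Δ2=-4, Δ3=5, Δ4=-5/2
row 1: diag=8, rhs=-15; c'=1/4, d'=-15/8
row 2: denom=6−2·1/4=11/2; d'=(-27−2·-15/8)/(11/2)=-93/22
row 3: denom=4−1·2/11=42/11; d'=(54−1·-93/22)/(42/11)=61/4
row 4: denom=6−1·11/42=241/42; d'=(-45−1·61/4)/(241/42)=-21/2
back: M4=-21/2
back: M3=61/4−11/42·-21/2=18
back: M2=-93/22−2/11·18=-15/2
back: M1=-15/8−1/4·-15/2=0
M: M0=0, M1=0, M2=-15/2, M3=18, M4=-21/2, M5=0
seg 0: a=-4, c=M0/2=0, d=(M1−M0)/(6·2)=0, b=Δ0−h0·(2M0+M1)/6=3
seg 1: a=2, c=M1/2=0, d=(M2−M1)/(6·2)=-5/8, b=Δ1−h1·(2M1+M2)/6=3
seg 2: a=3, c=M2/2=-15/4, d=(M3−M2)/(6·1)=17/4, b=Δ2−h2·(2M2+M3)/6=-9/2
seg 3: a=-1, c=M3/2=9, d=(M4−M3)/(6·1)=-19/4, b=Δ3−h3·(2M3+M4)/6=3/4
seg 4: a=4, c=M4/2=-21/4, d=(M5−M4)/(6·2)=7/8, b=Δ4−h4·(2M4+M5)/6=9/2
t_q=7 → seg 4, τ=1; S=4+9/2·τ+-21/4·τ²+7/8·τ³=33/8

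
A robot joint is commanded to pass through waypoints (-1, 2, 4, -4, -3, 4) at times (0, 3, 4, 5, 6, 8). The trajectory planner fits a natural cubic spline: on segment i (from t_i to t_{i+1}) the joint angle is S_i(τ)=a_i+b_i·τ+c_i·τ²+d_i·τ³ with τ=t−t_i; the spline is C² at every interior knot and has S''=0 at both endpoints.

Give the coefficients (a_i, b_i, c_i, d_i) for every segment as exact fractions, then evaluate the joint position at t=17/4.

  seg 0: a=-1 b=-25/38 c=0 d=7/38
  seg 1: a=2 b=82/19 c=63/38 d=-151/38
  seg 2: a=4 b=-163/38 c=-195/19 d=249/38
  seg 3: a=-4 b=-98/19 c=357/38 d=-123/38
  seg 4: a=-3 b=149/38 c=-6/19 d=1/19
S(17/4) = 5809/2432

Δ: Δ0=1, Δ1=2, Δ2=-8, Δ3=1, Δ4=7/2
row 1: diag=8, rhs=6; c'=1/8, d'=3/4
row 2: denom=4−1·1/8=31/8; d'=(-60−1·3/4)/(31/8)=-486/31
row 3: denom=4−1·8/31=116/31; d'=(54−1·-486/31)/(116/31)=540/29
row 4: denom=6−1·31/116=665/116; d'=(15−1·540/29)/(665/116)=-12/19
back: M4=-12/19
back: M3=540/29−31/116·-12/19=357/19
back: M2=-486/31−8/31·357/19=-390/19
back: M1=3/4−1/8·-390/19=63/19
M: M0=0, M1=63/19, M2=-390/19, M3=357/19, M4=-12/19, M5=0
seg 0: a=-1, c=M0/2=0, d=(M1−M0)/(6·3)=7/38, b=Δ0−h0·(2M0+M1)/6=-25/38
seg 1: a=2, c=M1/2=63/38, d=(M2−M1)/(6·1)=-151/38, b=Δ1−h1·(2M1+M2)/6=82/19
seg 2: a=4, c=M2/2=-195/19, d=(M3−M2)/(6·1)=249/38, b=Δ2−h2·(2M2+M3)/6=-163/38
seg 3: a=-4, c=M3/2=357/38, d=(M4−M3)/(6·1)=-123/38, b=Δ3−h3·(2M3+M4)/6=-98/19
seg 4: a=-3, c=M4/2=-6/19, d=(M5−M4)/(6·2)=1/19, b=Δ4−h4·(2M4+M5)/6=149/38
t_q=17/4 → seg 2, τ=1/4; S=4+-163/38·τ+-195/19·τ²+249/38·τ³=5809/2432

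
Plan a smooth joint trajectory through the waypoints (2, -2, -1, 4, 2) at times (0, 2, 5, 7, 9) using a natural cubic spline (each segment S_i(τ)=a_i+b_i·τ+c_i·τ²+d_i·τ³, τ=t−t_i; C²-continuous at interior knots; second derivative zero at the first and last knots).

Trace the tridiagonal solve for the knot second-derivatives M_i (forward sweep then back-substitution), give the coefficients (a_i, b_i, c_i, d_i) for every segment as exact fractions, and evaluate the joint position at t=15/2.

  seg 0: a=2 b=-2377/1032 c=0 d=313/4128
  seg 1: a=-2 b=-719/516 c=313/688 d=83/2064
  seg 2: a=-1 b=4999/2064 c=281/344 d=-3211/8256
  seg 3: a=4 b=1055/1032 c=-2087/1376 d=2087/8256
S(15/2) = 91665/22016

Δ: Δ0=-2, Δ1=1/3, Δ2=5/2, Δ3=-1
row 1: diag=10, rhs=14; c'=3/10, d'=7/5
row 2: denom=10−3·3/10=91/10; d'=(13−3·7/5)/(91/10)=88/91
row 3: denom=8−2·20/91=688/91; d'=(-21−2·88/91)/(688/91)=-2087/688
back: M3=-2087/688
back: M2=88/91−20/91·-2087/688=281/172
back: M1=7/5−3/10·281/172=313/344
M: M0=0, M1=313/344, M2=281/172, M3=-2087/688, M4=0
seg 0: a=2, c=M0/2=0, d=(M1−M0)/(6·2)=313/4128, b=Δ0−h0·(2M0+M1)/6=-2377/1032
seg 1: a=-2, c=M1/2=313/688, d=(M2−M1)/(6·3)=83/2064, b=Δ1−h1·(2M1+M2)/6=-719/516
seg 2: a=-1, c=M2/2=281/344, d=(M3−M2)/(6·2)=-3211/8256, b=Δ2−h2·(2M2+M3)/6=4999/2064
seg 3: a=4, c=M3/2=-2087/1376, d=(M4−M3)/(6·2)=2087/8256, b=Δ3−h3·(2M3+M4)/6=1055/1032
t_q=15/2 → seg 3, τ=1/2; S=4+1055/1032·τ+-2087/1376·τ²+2087/8256·τ³=91665/22016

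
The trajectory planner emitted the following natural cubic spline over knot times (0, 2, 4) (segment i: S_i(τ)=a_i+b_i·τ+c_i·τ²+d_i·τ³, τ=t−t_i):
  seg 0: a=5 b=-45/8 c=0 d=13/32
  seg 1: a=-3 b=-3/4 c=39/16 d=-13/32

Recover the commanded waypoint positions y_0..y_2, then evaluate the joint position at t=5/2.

y_0=5 y_1=-3 y_2=2
S(5/2) = -721/256

y_0 = S_0(0) = a_0 = 5
y_1 = S_1(0) = a_1 = -3
y_2 = S_1(2) = 2
t_q=5/2 is in segment 1 (τ=1/2); S_1(τ)=-721/256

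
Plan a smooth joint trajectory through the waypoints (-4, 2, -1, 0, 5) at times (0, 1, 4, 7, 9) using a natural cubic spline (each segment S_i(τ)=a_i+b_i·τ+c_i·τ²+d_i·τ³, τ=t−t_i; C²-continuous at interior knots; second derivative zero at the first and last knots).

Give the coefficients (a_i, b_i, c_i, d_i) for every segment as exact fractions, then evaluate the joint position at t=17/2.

Δ: Δ0=6, Δ1=-1, Δ2=1/3, Δ3=5/2
row 1: diag=8, rhs=-42; c'=3/8, d'=-21/4
row 2: denom=12−3·3/8=87/8; d'=(8−3·-21/4)/(87/8)=190/87
row 3: denom=10−3·8/29=266/29; d'=(13−3·190/87)/(266/29)=187/266
back: M3=187/266
back: M2=190/87−8/29·187/266=794/399
back: M1=-21/4−3/8·794/399=-1595/266
M: M0=0, M1=-1595/266, M2=794/399, M3=187/266, M4=0
seg 0: a=-4, c=M0/2=0, d=(M1−M0)/(6·1)=-1595/1596, b=Δ0−h0·(2M0+M1)/6=11171/1596
seg 1: a=2, c=M1/2=-1595/532, d=(M2−M1)/(6·3)=6373/14364, b=Δ1−h1·(2M1+M2)/6=3193/798
seg 2: a=-1, c=M2/2=397/399, d=(M3−M2)/(6·3)=-1027/14364, b=Δ2−h2·(2M2+M3)/6=-3205/1596
seg 3: a=0, c=M3/2=187/532, d=(M4−M3)/(6·2)=-187/3192, b=Δ3−h3·(2M3+M4)/6=1621/798
t_q=17/2 → seg 3, τ=3/2; S=0+1621/798·τ+187/532·τ²+-187/3192·τ³=30985/8512

  seg 0: a=-4 b=11171/1596 c=0 d=-1595/1596
  seg 1: a=2 b=3193/798 c=-1595/532 d=6373/14364
  seg 2: a=-1 b=-3205/1596 c=397/399 d=-1027/14364
  seg 3: a=0 b=1621/798 c=187/532 d=-187/3192
S(17/2) = 30985/8512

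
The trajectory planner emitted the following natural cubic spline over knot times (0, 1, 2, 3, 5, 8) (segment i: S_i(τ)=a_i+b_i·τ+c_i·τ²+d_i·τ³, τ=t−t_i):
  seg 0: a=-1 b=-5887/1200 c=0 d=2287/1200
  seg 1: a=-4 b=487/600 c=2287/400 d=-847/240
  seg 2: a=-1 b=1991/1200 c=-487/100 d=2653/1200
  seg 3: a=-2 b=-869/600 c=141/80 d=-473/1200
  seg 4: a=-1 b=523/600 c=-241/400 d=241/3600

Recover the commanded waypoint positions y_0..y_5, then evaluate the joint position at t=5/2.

y_0 = S_0(0) = a_0 = -1
y_1 = S_1(0) = a_1 = -4
y_2 = S_2(0) = a_2 = -1
y_3 = S_3(0) = a_3 = -2
y_4 = S_4(0) = a_4 = -1
y_5 = S_4(3) = -2
t_q=5/2 is in segment 2 (τ=1/2); S_2(τ)=-3557/3200

y_0=-1 y_1=-4 y_2=-1 y_3=-2 y_4=-1 y_5=-2
S(5/2) = -3557/3200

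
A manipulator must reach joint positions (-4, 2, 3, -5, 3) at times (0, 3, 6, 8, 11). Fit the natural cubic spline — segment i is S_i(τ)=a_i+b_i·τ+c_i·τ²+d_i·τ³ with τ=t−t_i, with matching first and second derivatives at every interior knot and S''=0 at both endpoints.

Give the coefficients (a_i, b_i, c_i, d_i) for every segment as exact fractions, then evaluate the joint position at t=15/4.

  seg 0: a=-4 b=349/177 c=0 d=5/1593
  seg 1: a=2 b=364/177 c=5/177 d=-320/1593
  seg 2: a=3 b=-566/177 c=-105/59 d=122/177
  seg 3: a=-5 b=-362/177 c=139/59 d=-139/531
S(15/4) = 3279/944

Δ: Δ0=2, Δ1=1/3, Δ2=-4, Δ3=8/3
row 1: diag=12, rhs=-10; c'=1/4, d'=-5/6
row 2: denom=10−3·1/4=37/4; d'=(-26−3·-5/6)/(37/4)=-94/37
row 3: denom=10−2·8/37=354/37; d'=(40−2·-94/37)/(354/37)=278/59
back: M3=278/59
back: M2=-94/37−8/37·278/59=-210/59
back: M1=-5/6−1/4·-210/59=10/177
M: M0=0, M1=10/177, M2=-210/59, M3=278/59, M4=0
seg 0: a=-4, c=M0/2=0, d=(M1−M0)/(6·3)=5/1593, b=Δ0−h0·(2M0+M1)/6=349/177
seg 1: a=2, c=M1/2=5/177, d=(M2−M1)/(6·3)=-320/1593, b=Δ1−h1·(2M1+M2)/6=364/177
seg 2: a=3, c=M2/2=-105/59, d=(M3−M2)/(6·2)=122/177, b=Δ2−h2·(2M2+M3)/6=-566/177
seg 3: a=-5, c=M3/2=139/59, d=(M4−M3)/(6·3)=-139/531, b=Δ3−h3·(2M3+M4)/6=-362/177
t_q=15/4 → seg 1, τ=3/4; S=2+364/177·τ+5/177·τ²+-320/1593·τ³=3279/944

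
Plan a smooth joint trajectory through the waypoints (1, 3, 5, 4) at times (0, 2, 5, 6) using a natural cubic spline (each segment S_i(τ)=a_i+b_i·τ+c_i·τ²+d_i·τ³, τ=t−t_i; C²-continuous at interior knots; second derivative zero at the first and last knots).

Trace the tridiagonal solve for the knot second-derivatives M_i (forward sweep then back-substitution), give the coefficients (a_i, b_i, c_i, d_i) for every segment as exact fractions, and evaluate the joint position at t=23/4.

Δ: Δ0=1, Δ1=2/3, Δ2=-1
row 1: diag=10, rhs=-2; c'=3/10, d'=-1/5
row 2: denom=8−3·3/10=71/10; d'=(-10−3·-1/5)/(71/10)=-94/71
back: M2=-94/71
back: M1=-1/5−3/10·-94/71=14/71
M: M0=0, M1=14/71, M2=-94/71, M3=0
seg 0: a=1, c=M0/2=0, d=(M1−M0)/(6·2)=7/426, b=Δ0−h0·(2M0+M1)/6=199/213
seg 1: a=3, c=M1/2=7/71, d=(M2−M1)/(6·3)=-6/71, b=Δ1−h1·(2M1+M2)/6=241/213
seg 2: a=5, c=M2/2=-47/71, d=(M3−M2)/(6·1)=47/213, b=Δ2−h2·(2M2+M3)/6=-119/213
t_q=23/4 → seg 2, τ=3/4; S=5+-119/213·τ+-47/71·τ²+47/213·τ³=19547/4544

  seg 0: a=1 b=199/213 c=0 d=7/426
  seg 1: a=3 b=241/213 c=7/71 d=-6/71
  seg 2: a=5 b=-119/213 c=-47/71 d=47/213
S(23/4) = 19547/4544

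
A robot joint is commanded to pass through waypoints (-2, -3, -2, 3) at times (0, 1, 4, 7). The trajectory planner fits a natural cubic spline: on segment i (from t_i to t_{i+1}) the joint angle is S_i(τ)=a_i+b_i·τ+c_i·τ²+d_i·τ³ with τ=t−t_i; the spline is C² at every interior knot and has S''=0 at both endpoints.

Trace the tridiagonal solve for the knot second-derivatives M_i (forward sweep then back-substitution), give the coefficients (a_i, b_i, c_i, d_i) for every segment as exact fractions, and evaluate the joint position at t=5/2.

Δ: Δ0=-1, Δ1=1/3, Δ2=5/3
row 1: diag=8, rhs=8; c'=3/8, d'=1
row 2: denom=12−3·3/8=87/8; d'=(8−3·1)/(87/8)=40/87
back: M2=40/87
back: M1=1−3/8·40/87=24/29
M: M0=0, M1=24/29, M2=40/87, M3=0
seg 0: a=-2, c=M0/2=0, d=(M1−M0)/(6·1)=4/29, b=Δ0−h0·(2M0+M1)/6=-33/29
seg 1: a=-3, c=M1/2=12/29, d=(M2−M1)/(6·3)=-16/783, b=Δ1−h1·(2M1+M2)/6=-21/29
seg 2: a=-2, c=M2/2=20/87, d=(M3−M2)/(6·3)=-20/783, b=Δ2−h2·(2M2+M3)/6=35/29
t_q=5/2 → seg 1, τ=3/2; S=-3+-21/29·τ+12/29·τ²+-16/783·τ³=-187/58

  seg 0: a=-2 b=-33/29 c=0 d=4/29
  seg 1: a=-3 b=-21/29 c=12/29 d=-16/783
  seg 2: a=-2 b=35/29 c=20/87 d=-20/783
S(5/2) = -187/58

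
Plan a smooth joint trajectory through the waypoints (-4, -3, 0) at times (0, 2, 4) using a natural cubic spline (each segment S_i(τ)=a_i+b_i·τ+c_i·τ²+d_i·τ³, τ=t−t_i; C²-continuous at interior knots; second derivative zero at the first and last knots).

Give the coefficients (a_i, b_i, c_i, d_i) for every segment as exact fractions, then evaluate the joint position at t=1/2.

  seg 0: a=-4 b=1/4 c=0 d=1/16
  seg 1: a=-3 b=1 c=3/8 d=-1/16
S(1/2) = -495/128

Δ: Δ0=1/2, Δ1=3/2
row 1: diag=8, rhs=6; c'=1/4, d'=3/4
back: M1=3/4
M: M0=0, M1=3/4, M2=0
seg 0: a=-4, c=M0/2=0, d=(M1−M0)/(6·2)=1/16, b=Δ0−h0·(2M0+M1)/6=1/4
seg 1: a=-3, c=M1/2=3/8, d=(M2−M1)/(6·2)=-1/16, b=Δ1−h1·(2M1+M2)/6=1
t_q=1/2 → seg 0, τ=1/2; S=-4+1/4·τ+0·τ²+1/16·τ³=-495/128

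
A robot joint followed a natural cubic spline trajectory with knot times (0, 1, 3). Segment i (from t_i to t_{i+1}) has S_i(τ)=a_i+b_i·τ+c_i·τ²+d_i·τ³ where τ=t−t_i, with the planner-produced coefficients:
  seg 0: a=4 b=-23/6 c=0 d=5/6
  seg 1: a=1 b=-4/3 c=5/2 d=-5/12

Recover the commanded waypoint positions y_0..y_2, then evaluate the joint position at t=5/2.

y_0 = S_0(0) = a_0 = 4
y_1 = S_1(0) = a_1 = 1
y_2 = S_1(2) = 5
t_q=5/2 is in segment 1 (τ=3/2); S_1(τ)=103/32

y_0=4 y_1=1 y_2=5
S(5/2) = 103/32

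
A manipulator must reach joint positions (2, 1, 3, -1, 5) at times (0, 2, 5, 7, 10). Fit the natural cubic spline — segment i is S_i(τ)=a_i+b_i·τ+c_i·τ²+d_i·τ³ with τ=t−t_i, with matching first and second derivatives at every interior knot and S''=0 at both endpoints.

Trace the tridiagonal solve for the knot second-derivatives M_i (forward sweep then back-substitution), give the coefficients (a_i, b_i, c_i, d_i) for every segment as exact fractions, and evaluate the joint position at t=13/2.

  seg 0: a=2 b=-289/290 c=0 d=18/145
  seg 1: a=1 b=143/290 c=108/145 d=-1793/7830
  seg 2: a=3 b=-177/145 c=-229/174 d=403/870
  seg 3: a=-1 b=-403/435 c=1273/870 d=-1273/7830
S(13/2) = -531/2320

Δ: Δ0=-1/2, Δ1=2/3, Δ2=-2, Δ3=2
row 1: diag=10, rhs=7; c'=3/10, d'=7/10
row 2: denom=10−3·3/10=91/10; d'=(-16−3·7/10)/(91/10)=-181/91
row 3: denom=10−2·20/91=870/91; d'=(24−2·-181/91)/(870/91)=1273/435
back: M3=1273/435
back: M2=-181/91−20/91·1273/435=-229/87
back: M1=7/10−3/10·-229/87=216/145
M: M0=0, M1=216/145, M2=-229/87, M3=1273/435, M4=0
seg 0: a=2, c=M0/2=0, d=(M1−M0)/(6·2)=18/145, b=Δ0−h0·(2M0+M1)/6=-289/290
seg 1: a=1, c=M1/2=108/145, d=(M2−M1)/(6·3)=-1793/7830, b=Δ1−h1·(2M1+M2)/6=143/290
seg 2: a=3, c=M2/2=-229/174, d=(M3−M2)/(6·2)=403/870, b=Δ2−h2·(2M2+M3)/6=-177/145
seg 3: a=-1, c=M3/2=1273/870, d=(M4−M3)/(6·3)=-1273/7830, b=Δ3−h3·(2M3+M4)/6=-403/435
t_q=13/2 → seg 2, τ=3/2; S=3+-177/145·τ+-229/174·τ²+403/870·τ³=-531/2320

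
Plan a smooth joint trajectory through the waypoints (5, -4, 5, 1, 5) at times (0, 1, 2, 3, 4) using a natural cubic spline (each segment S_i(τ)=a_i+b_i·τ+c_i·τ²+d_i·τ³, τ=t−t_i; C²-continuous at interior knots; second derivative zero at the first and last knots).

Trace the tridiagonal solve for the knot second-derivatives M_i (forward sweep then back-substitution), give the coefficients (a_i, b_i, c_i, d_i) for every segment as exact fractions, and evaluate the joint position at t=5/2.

Δ: Δ0=-9, Δ1=9, Δ2=-4, Δ3=4
row 1: diag=4, rhs=108; c'=1/4, d'=27
row 2: denom=4−1·1/4=15/4; d'=(-78−1·27)/(15/4)=-28
row 3: denom=4−1·4/15=56/15; d'=(48−1·-28)/(56/15)=285/14
back: M3=285/14
back: M2=-28−4/15·285/14=-234/7
back: M1=27−1/4·-234/7=495/14
M: M0=0, M1=495/14, M2=-234/7, M3=285/14, M4=0
seg 0: a=5, c=M0/2=0, d=(M1−M0)/(6·1)=165/28, b=Δ0−h0·(2M0+M1)/6=-417/28
seg 1: a=-4, c=M1/2=495/28, d=(M2−M1)/(6·1)=-321/28, b=Δ1−h1·(2M1+M2)/6=39/14
seg 2: a=5, c=M2/2=-117/7, d=(M3−M2)/(6·1)=251/28, b=Δ2−h2·(2M2+M3)/6=15/4
seg 3: a=1, c=M3/2=285/28, d=(M4−M3)/(6·1)=-95/28, b=Δ3−h3·(2M3+M4)/6=-39/14
t_q=5/2 → seg 2, τ=1/2; S=5+15/4·τ+-117/7·τ²+251/28·τ³=855/224

  seg 0: a=5 b=-417/28 c=0 d=165/28
  seg 1: a=-4 b=39/14 c=495/28 d=-321/28
  seg 2: a=5 b=15/4 c=-117/7 d=251/28
  seg 3: a=1 b=-39/14 c=285/28 d=-95/28
S(5/2) = 855/224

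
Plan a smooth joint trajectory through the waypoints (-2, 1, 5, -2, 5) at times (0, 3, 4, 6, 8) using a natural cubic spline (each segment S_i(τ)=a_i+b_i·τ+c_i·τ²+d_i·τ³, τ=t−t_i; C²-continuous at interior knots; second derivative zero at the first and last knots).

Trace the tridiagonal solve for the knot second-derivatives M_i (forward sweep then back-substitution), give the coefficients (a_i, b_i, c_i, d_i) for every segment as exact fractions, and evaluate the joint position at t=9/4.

Δ: Δ0=1, Δ1=4, Δ2=-7/2, Δ3=7/2
row 1: diag=8, rhs=18; c'=1/8, d'=9/4
row 2: denom=6−1·1/8=47/8; d'=(-45−1·9/4)/(47/8)=-378/47
row 3: denom=8−2·16/47=344/47; d'=(42−2·-378/47)/(344/47)=1365/172
back: M3=1365/172
back: M2=-378/47−16/47·1365/172=-462/43
back: M1=9/4−1/8·-462/43=309/86
M: M0=0, M1=309/86, M2=-462/43, M3=1365/172, M4=0
seg 0: a=-2, c=M0/2=0, d=(M1−M0)/(6·3)=103/516, b=Δ0−h0·(2M0+M1)/6=-137/172
seg 1: a=1, c=M1/2=309/172, d=(M2−M1)/(6·1)=-411/172, b=Δ1−h1·(2M1+M2)/6=395/86
seg 2: a=5, c=M2/2=-231/43, d=(M3−M2)/(6·2)=1071/688, b=Δ2−h2·(2M2+M3)/6=175/172
seg 3: a=-2, c=M3/2=1365/344, d=(M4−M3)/(6·2)=-455/688, b=Δ3−h3·(2M3+M4)/6=-77/43
t_q=9/4 → seg 0, τ=9/4; S=-2+-137/172·τ+0·τ²+103/516·τ³=-16715/11008

  seg 0: a=-2 b=-137/172 c=0 d=103/516
  seg 1: a=1 b=395/86 c=309/172 d=-411/172
  seg 2: a=5 b=175/172 c=-231/43 d=1071/688
  seg 3: a=-2 b=-77/43 c=1365/344 d=-455/688
S(9/4) = -16715/11008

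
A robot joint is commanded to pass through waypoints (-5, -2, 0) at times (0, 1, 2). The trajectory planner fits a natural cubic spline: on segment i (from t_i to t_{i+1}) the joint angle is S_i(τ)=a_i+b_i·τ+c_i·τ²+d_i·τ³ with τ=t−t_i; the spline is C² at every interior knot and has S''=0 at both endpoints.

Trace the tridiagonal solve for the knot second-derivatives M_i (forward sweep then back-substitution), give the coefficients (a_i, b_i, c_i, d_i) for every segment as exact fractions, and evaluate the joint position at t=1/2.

Δ: Δ0=3, Δ1=2
row 1: diag=4, rhs=-6; c'=1/4, d'=-3/2
back: M1=-3/2
M: M0=0, M1=-3/2, M2=0
seg 0: a=-5, c=M0/2=0, d=(M1−M0)/(6·1)=-1/4, b=Δ0−h0·(2M0+M1)/6=13/4
seg 1: a=-2, c=M1/2=-3/4, d=(M2−M1)/(6·1)=1/4, b=Δ1−h1·(2M1+M2)/6=5/2
t_q=1/2 → seg 0, τ=1/2; S=-5+13/4·τ+0·τ²+-1/4·τ³=-109/32

  seg 0: a=-5 b=13/4 c=0 d=-1/4
  seg 1: a=-2 b=5/2 c=-3/4 d=1/4
S(1/2) = -109/32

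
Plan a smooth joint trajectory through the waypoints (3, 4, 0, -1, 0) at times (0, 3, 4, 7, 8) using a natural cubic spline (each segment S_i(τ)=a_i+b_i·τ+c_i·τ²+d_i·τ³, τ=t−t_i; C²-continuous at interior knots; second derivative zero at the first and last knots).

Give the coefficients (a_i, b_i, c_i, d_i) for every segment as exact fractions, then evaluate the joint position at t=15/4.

Δ: Δ0=1/3, Δ1=-4, Δ2=-1/3, Δ3=1
row 1: diag=8, rhs=-26; c'=1/8, d'=-13/4
row 2: denom=8−1·1/8=63/8; d'=(22−1·-13/4)/(63/8)=202/63
row 3: denom=8−3·8/21=48/7; d'=(8−3·202/63)/(48/7)=-17/72
back: M3=-17/72
back: M2=202/63−8/21·-17/72=89/27
back: M1=-13/4−1/8·89/27=-791/216
M: M0=0, M1=-791/216, M2=89/27, M3=-17/72, M4=0
seg 0: a=3, c=M0/2=0, d=(M1−M0)/(6·3)=-791/3888, b=Δ0−h0·(2M0+M1)/6=935/432
seg 1: a=4, c=M1/2=-791/432, d=(M2−M1)/(6·1)=167/144, b=Δ1−h1·(2M1+M2)/6=-719/216
seg 2: a=0, c=M2/2=89/54, d=(M3−M2)/(6·3)=-763/3888, b=Δ2−h2·(2M2+M3)/6=-1517/432
seg 3: a=-1, c=M3/2=-17/144, d=(M4−M3)/(6·1)=17/432, b=Δ3−h3·(2M3+M4)/6=233/216
t_q=15/4 → seg 1, τ=3/4; S=4+-719/216·τ+-791/432·τ²+167/144·τ³=8873/9216

  seg 0: a=3 b=935/432 c=0 d=-791/3888
  seg 1: a=4 b=-719/216 c=-791/432 d=167/144
  seg 2: a=0 b=-1517/432 c=89/54 d=-763/3888
  seg 3: a=-1 b=233/216 c=-17/144 d=17/432
S(15/4) = 8873/9216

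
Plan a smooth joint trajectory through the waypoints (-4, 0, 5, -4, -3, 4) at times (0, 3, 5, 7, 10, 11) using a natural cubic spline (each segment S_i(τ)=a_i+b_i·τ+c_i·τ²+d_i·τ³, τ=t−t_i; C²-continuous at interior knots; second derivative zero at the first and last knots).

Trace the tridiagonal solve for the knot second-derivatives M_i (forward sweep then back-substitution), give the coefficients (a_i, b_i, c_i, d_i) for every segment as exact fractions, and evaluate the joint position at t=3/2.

  seg 0: a=-4 b=281/846 c=0 d=847/7614
  seg 1: a=0 b=1411/423 c=847/846 d=-2401/3384
  seg 2: a=5 b=-331/282 c=-5509/1692 d=2695/3384
  seg 3: a=-4 b=-1963/423 c=644/423 d=172/3807
  seg 4: a=-3 b=2417/423 c=272/141 d=-272/423
S(3/2) = -2351/752

Δ: Δ0=4/3, Δ1=5/2, Δ2=-9/2, Δ3=1/3, Δ4=7
row 1: diag=10, rhs=7; c'=1/5, d'=7/10
row 2: denom=8−2·1/5=38/5; d'=(-42−2·7/10)/(38/5)=-217/38
row 3: denom=10−2·5/19=180/19; d'=(29−2·-217/38)/(180/19)=64/15
row 4: denom=8−3·19/60=141/20; d'=(40−3·64/15)/(141/20)=544/141
back: M4=544/141
back: M3=64/15−19/60·544/141=1288/423
back: M2=-217/38−5/19·1288/423=-5509/846
back: M1=7/10−1/5·-5509/846=847/423
M: M0=0, M1=847/423, M2=-5509/846, M3=1288/423, M4=544/141, M5=0
seg 0: a=-4, c=M0/2=0, d=(M1−M0)/(6·3)=847/7614, b=Δ0−h0·(2M0+M1)/6=281/846
seg 1: a=0, c=M1/2=847/846, d=(M2−M1)/(6·2)=-2401/3384, b=Δ1−h1·(2M1+M2)/6=1411/423
seg 2: a=5, c=M2/2=-5509/1692, d=(M3−M2)/(6·2)=2695/3384, b=Δ2−h2·(2M2+M3)/6=-331/282
seg 3: a=-4, c=M3/2=644/423, d=(M4−M3)/(6·3)=172/3807, b=Δ3−h3·(2M3+M4)/6=-1963/423
seg 4: a=-3, c=M4/2=272/141, d=(M5−M4)/(6·1)=-272/423, b=Δ4−h4·(2M4+M5)/6=2417/423
t_q=3/2 → seg 0, τ=3/2; S=-4+281/846·τ+0·τ²+847/7614·τ³=-2351/752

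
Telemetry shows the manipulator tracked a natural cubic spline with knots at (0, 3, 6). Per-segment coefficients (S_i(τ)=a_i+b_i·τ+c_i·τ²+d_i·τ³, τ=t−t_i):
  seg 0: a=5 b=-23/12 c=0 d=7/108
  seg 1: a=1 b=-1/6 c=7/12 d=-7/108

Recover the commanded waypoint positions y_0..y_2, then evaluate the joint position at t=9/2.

y_0 = S_0(0) = a_0 = 5
y_1 = S_1(0) = a_1 = 1
y_2 = S_1(3) = 4
t_q=9/2 is in segment 1 (τ=3/2); S_1(τ)=59/32

y_0=5 y_1=1 y_2=4
S(9/2) = 59/32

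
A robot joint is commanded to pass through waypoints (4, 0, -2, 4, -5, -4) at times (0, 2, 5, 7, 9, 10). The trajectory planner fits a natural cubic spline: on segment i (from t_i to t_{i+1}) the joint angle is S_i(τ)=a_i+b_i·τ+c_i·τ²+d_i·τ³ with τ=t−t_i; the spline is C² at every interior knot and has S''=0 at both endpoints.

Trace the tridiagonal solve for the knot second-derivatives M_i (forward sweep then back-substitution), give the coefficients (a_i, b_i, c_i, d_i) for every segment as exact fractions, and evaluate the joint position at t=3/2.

  seg 0: a=4 b=-5248/2823 c=0 d=-199/5646
  seg 1: a=0 b=-6442/2823 c=-199/941 d=2117/8469
  seg 2: a=-2 b=9029/2823 c=1918/941 d=-3017/2823
  seg 3: a=4 b=-4159/2823 c=-4116/941 d=32303/22584
  seg 4: a=-5 b=-10193/5646 c=15839/3764 d=-15839/11292
S(3/2) = 16449/15056

Δ: Δ0=-2, Δ1=-2/3, Δ2=3, Δ3=-9/2, Δ4=1
row 1: diag=10, rhs=8; c'=3/10, d'=4/5
row 2: denom=10−3·3/10=91/10; d'=(22−3·4/5)/(91/10)=28/13
row 3: denom=8−2·20/91=688/91; d'=(-45−2·28/13)/(688/91)=-4487/688
row 4: denom=6−2·91/344=941/172; d'=(33−2·-4487/688)/(941/172)=15839/1882
back: M4=15839/1882
back: M3=-4487/688−91/344·15839/1882=-8232/941
back: M2=28/13−20/91·-8232/941=3836/941
back: M1=4/5−3/10·3836/941=-398/941
M: M0=0, M1=-398/941, M2=3836/941, M3=-8232/941, M4=15839/1882, M5=0
seg 0: a=4, c=M0/2=0, d=(M1−M0)/(6·2)=-199/5646, b=Δ0−h0·(2M0+M1)/6=-5248/2823
seg 1: a=0, c=M1/2=-199/941, d=(M2−M1)/(6·3)=2117/8469, b=Δ1−h1·(2M1+M2)/6=-6442/2823
seg 2: a=-2, c=M2/2=1918/941, d=(M3−M2)/(6·2)=-3017/2823, b=Δ2−h2·(2M2+M3)/6=9029/2823
seg 3: a=4, c=M3/2=-4116/941, d=(M4−M3)/(6·2)=32303/22584, b=Δ3−h3·(2M3+M4)/6=-4159/2823
seg 4: a=-5, c=M4/2=15839/3764, d=(M5−M4)/(6·1)=-15839/11292, b=Δ4−h4·(2M4+M5)/6=-10193/5646
t_q=3/2 → seg 0, τ=3/2; S=4+-5248/2823·τ+0·τ²+-199/5646·τ³=16449/15056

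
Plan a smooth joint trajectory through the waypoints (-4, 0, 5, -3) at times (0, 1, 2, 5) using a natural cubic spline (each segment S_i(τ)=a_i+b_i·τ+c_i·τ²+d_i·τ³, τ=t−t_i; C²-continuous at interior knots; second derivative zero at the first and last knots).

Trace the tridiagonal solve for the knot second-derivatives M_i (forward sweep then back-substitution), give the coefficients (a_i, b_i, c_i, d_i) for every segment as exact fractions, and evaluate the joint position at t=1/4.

  seg 0: a=-4 b=325/93 c=0 d=47/93
  seg 1: a=0 b=466/93 c=47/31 d=-142/93
  seg 2: a=5 b=322/93 c=-95/31 d=95/279
S(1/4) = -6187/1984

Δ: Δ0=4, Δ1=5, Δ2=-8/3
row 1: diag=4, rhs=6; c'=1/4, d'=3/2
row 2: denom=8−1·1/4=31/4; d'=(-46−1·3/2)/(31/4)=-190/31
back: M2=-190/31
back: M1=3/2−1/4·-190/31=94/31
M: M0=0, M1=94/31, M2=-190/31, M3=0
seg 0: a=-4, c=M0/2=0, d=(M1−M0)/(6·1)=47/93, b=Δ0−h0·(2M0+M1)/6=325/93
seg 1: a=0, c=M1/2=47/31, d=(M2−M1)/(6·1)=-142/93, b=Δ1−h1·(2M1+M2)/6=466/93
seg 2: a=5, c=M2/2=-95/31, d=(M3−M2)/(6·3)=95/279, b=Δ2−h2·(2M2+M3)/6=322/93
t_q=1/4 → seg 0, τ=1/4; S=-4+325/93·τ+0·τ²+47/93·τ³=-6187/1984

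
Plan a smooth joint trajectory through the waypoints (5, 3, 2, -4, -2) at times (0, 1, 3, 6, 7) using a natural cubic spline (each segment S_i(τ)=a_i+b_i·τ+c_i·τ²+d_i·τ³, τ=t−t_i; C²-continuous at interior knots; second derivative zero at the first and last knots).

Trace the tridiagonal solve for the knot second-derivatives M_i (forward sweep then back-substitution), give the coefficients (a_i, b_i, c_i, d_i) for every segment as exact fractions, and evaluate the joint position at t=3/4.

  seg 0: a=5 b=-1885/788 c=0 d=309/788
  seg 1: a=3 b=-479/394 c=927/788 d=-645/1576
  seg 2: a=2 b=-280/197 c=-252/197 d=214/591
  seg 3: a=-4 b=134/197 c=390/197 d=-130/197
S(3/4) = 170023/50432

Δ: Δ0=-2, Δ1=-1/2, Δ2=-2, Δ3=2
row 1: diag=6, rhs=9; c'=1/3, d'=3/2
row 2: denom=10−2·1/3=28/3; d'=(-9−2·3/2)/(28/3)=-9/7
row 3: denom=8−3·9/28=197/28; d'=(24−3·-9/7)/(197/28)=780/197
back: M3=780/197
back: M2=-9/7−9/28·780/197=-504/197
back: M1=3/2−1/3·-504/197=927/394
M: M0=0, M1=927/394, M2=-504/197, M3=780/197, M4=0
seg 0: a=5, c=M0/2=0, d=(M1−M0)/(6·1)=309/788, b=Δ0−h0·(2M0+M1)/6=-1885/788
seg 1: a=3, c=M1/2=927/788, d=(M2−M1)/(6·2)=-645/1576, b=Δ1−h1·(2M1+M2)/6=-479/394
seg 2: a=2, c=M2/2=-252/197, d=(M3−M2)/(6·3)=214/591, b=Δ2−h2·(2M2+M3)/6=-280/197
seg 3: a=-4, c=M3/2=390/197, d=(M4−M3)/(6·1)=-130/197, b=Δ3−h3·(2M3+M4)/6=134/197
t_q=3/4 → seg 0, τ=3/4; S=5+-1885/788·τ+0·τ²+309/788·τ³=170023/50432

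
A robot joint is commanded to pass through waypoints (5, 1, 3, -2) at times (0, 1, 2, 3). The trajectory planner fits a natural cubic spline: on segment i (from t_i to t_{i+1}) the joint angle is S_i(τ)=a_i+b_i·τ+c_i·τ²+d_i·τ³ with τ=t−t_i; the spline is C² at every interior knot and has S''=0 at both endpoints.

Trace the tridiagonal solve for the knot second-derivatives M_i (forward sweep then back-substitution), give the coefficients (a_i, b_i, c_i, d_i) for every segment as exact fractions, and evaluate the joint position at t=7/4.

  seg 0: a=5 b=-91/15 c=0 d=31/15
  seg 1: a=1 b=2/15 c=31/5 d=-13/3
  seg 2: a=3 b=-7/15 c=-34/5 d=34/15
S(7/4) = 883/320

Δ: Δ0=-4, Δ1=2, Δ2=-5
row 1: diag=4, rhs=36; c'=1/4, d'=9
row 2: denom=4−1·1/4=15/4; d'=(-42−1·9)/(15/4)=-68/5
back: M2=-68/5
back: M1=9−1/4·-68/5=62/5
M: M0=0, M1=62/5, M2=-68/5, M3=0
seg 0: a=5, c=M0/2=0, d=(M1−M0)/(6·1)=31/15, b=Δ0−h0·(2M0+M1)/6=-91/15
seg 1: a=1, c=M1/2=31/5, d=(M2−M1)/(6·1)=-13/3, b=Δ1−h1·(2M1+M2)/6=2/15
seg 2: a=3, c=M2/2=-34/5, d=(M3−M2)/(6·1)=34/15, b=Δ2−h2·(2M2+M3)/6=-7/15
t_q=7/4 → seg 1, τ=3/4; S=1+2/15·τ+31/5·τ²+-13/3·τ³=883/320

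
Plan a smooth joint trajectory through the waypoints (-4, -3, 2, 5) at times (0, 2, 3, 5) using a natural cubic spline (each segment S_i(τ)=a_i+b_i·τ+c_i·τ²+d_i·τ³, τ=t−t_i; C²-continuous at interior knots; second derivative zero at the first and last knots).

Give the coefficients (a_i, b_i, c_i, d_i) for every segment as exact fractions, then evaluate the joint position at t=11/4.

  seg 0: a=-4 b=-87/70 c=0 d=61/140
  seg 1: a=-3 b=279/70 c=183/70 d=-8/5
  seg 2: a=2 b=309/70 c=-153/70 d=51/140
S(11/4) = 879/1120

Δ: Δ0=1/2, Δ1=5, Δ2=3/2
row 1: diag=6, rhs=27; c'=1/6, d'=9/2
row 2: denom=6−1·1/6=35/6; d'=(-21−1·9/2)/(35/6)=-153/35
back: M2=-153/35
back: M1=9/2−1/6·-153/35=183/35
M: M0=0, M1=183/35, M2=-153/35, M3=0
seg 0: a=-4, c=M0/2=0, d=(M1−M0)/(6·2)=61/140, b=Δ0−h0·(2M0+M1)/6=-87/70
seg 1: a=-3, c=M1/2=183/70, d=(M2−M1)/(6·1)=-8/5, b=Δ1−h1·(2M1+M2)/6=279/70
seg 2: a=2, c=M2/2=-153/70, d=(M3−M2)/(6·2)=51/140, b=Δ2−h2·(2M2+M3)/6=309/70
t_q=11/4 → seg 1, τ=3/4; S=-3+279/70·τ+183/70·τ²+-8/5·τ³=879/1120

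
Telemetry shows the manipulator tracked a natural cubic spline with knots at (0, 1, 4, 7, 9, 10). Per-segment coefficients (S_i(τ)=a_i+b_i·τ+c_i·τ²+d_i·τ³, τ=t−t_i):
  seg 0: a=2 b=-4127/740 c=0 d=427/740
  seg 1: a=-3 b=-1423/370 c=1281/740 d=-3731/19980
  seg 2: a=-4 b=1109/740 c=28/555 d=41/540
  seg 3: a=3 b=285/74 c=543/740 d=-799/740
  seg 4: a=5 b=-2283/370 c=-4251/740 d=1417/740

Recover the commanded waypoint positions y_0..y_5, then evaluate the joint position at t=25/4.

y_0 = S_0(0) = a_0 = 2
y_1 = S_1(0) = a_1 = -3
y_2 = S_2(0) = a_2 = -4
y_3 = S_3(0) = a_3 = 3
y_4 = S_4(0) = a_4 = 5
y_5 = S_4(1) = -5
t_q=25/4 is in segment 2 (τ=9/4); S_2(τ)=23311/47360

y_0=2 y_1=-3 y_2=-4 y_3=3 y_4=5 y_5=-5
S(25/4) = 23311/47360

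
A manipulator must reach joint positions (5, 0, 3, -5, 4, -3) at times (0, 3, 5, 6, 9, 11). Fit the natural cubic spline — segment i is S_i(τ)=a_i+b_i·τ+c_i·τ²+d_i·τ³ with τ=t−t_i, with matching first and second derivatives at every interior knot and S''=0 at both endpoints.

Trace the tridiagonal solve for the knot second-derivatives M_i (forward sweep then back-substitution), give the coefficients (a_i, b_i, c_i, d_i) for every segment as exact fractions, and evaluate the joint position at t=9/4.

  seg 0: a=5 b=-3809/969 c=0 d=2194/8721
  seg 1: a=0 b=2773/969 c=2194/969 d=-3805/2584
  seg 2: a=3 b=-11147/1938 c=-25469/3876 d=5585/1292
  seg 3: a=-5 b=-1351/228 c=6199/969 d=-39793/34884
  seg 4: a=4 b=3215/1938 c=-4999/1292 d=4999/7752
S(9/4) = -10117/10336

Δ: Δ0=-5/3, Δ1=3/2, Δ2=-8, Δ3=3, Δ4=-7/2
row 1: diag=10, rhs=19; c'=1/5, d'=19/10
row 2: denom=6−2·1/5=28/5; d'=(-57−2·19/10)/(28/5)=-76/7
row 3: denom=8−1·5/28=219/28; d'=(66−1·-76/7)/(219/28)=2152/219
row 4: denom=10−3·28/73=646/73; d'=(-39−3·2152/219)/(646/73)=-4999/646
back: M4=-4999/646
back: M3=2152/219−28/73·-4999/646=12398/969
back: M2=-76/7−5/28·12398/969=-25469/1938
back: M1=19/10−1/5·-25469/1938=4388/969
M: M0=0, M1=4388/969, M2=-25469/1938, M3=12398/969, M4=-4999/646, M5=0
seg 0: a=5, c=M0/2=0, d=(M1−M0)/(6·3)=2194/8721, b=Δ0−h0·(2M0+M1)/6=-3809/969
seg 1: a=0, c=M1/2=2194/969, d=(M2−M1)/(6·2)=-3805/2584, b=Δ1−h1·(2M1+M2)/6=2773/969
seg 2: a=3, c=M2/2=-25469/3876, d=(M3−M2)/(6·1)=5585/1292, b=Δ2−h2·(2M2+M3)/6=-11147/1938
seg 3: a=-5, c=M3/2=6199/969, d=(M4−M3)/(6·3)=-39793/34884, b=Δ3−h3·(2M3+M4)/6=-1351/228
seg 4: a=4, c=M4/2=-4999/1292, d=(M5−M4)/(6·2)=4999/7752, b=Δ4−h4·(2M4+M5)/6=3215/1938
t_q=9/4 → seg 0, τ=9/4; S=5+-3809/969·τ+0·τ²+2194/8721·τ³=-10117/10336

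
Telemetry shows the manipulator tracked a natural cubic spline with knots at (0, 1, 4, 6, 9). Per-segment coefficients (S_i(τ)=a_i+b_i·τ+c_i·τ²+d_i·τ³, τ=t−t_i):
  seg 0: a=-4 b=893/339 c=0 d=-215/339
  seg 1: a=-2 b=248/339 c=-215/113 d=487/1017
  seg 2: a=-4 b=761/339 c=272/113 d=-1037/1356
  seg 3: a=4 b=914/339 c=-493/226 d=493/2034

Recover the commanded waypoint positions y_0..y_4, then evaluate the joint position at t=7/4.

y_0=-4 y_1=-2 y_2=-4 y_3=4 y_4=-1
S(7/4) = -16775/7232

y_0 = S_0(0) = a_0 = -4
y_1 = S_1(0) = a_1 = -2
y_2 = S_2(0) = a_2 = -4
y_3 = S_3(0) = a_3 = 4
y_4 = S_3(3) = -1
t_q=7/4 is in segment 1 (τ=3/4); S_1(τ)=-16775/7232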